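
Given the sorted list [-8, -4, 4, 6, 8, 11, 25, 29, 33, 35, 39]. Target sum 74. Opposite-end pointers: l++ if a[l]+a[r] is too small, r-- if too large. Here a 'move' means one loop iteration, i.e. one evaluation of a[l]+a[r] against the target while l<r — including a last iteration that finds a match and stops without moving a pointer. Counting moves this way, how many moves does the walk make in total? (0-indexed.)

10 moves

[0,10] -8+39=31 <74 → l++
[1,10] -4+39=35 <74 → l++
[2,10] 4+39=43 <74 → l++
[3,10] 6+39=45 <74 → l++
[4,10] 8+39=47 <74 → l++
[5,10] 11+39=50 <74 → l++
[6,10] 25+39=64 <74 → l++
[7,10] 29+39=68 <74 → l++
[8,10] 33+39=72 <74 → l++
[9,10] 35+39=74 → found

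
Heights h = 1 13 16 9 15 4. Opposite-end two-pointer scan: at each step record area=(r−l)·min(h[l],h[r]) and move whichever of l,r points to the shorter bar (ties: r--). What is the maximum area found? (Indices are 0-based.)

[0,5] min(1,4)*5=5 best=5 * → l++
[1,5] min(13,4)*4=16 best=16 * → r--
[1,4] min(13,15)*3=39 best=39 * → l++
[2,4] min(16,15)*2=30 best=39 → r--
[2,3] min(16,9)*1=9 best=39 → r--

max area = 39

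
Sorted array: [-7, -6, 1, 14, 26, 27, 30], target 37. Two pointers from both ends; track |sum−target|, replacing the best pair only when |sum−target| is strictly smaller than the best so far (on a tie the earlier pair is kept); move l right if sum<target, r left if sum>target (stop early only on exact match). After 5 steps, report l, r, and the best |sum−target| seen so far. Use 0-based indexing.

l=3, r=4, best |Δ|=4

l=0 r=6: -7+30=23 d=14 *, l++
l=1 r=6: -6+30=24 d=13 *, l++
l=2 r=6: 1+30=31 d=6 *, l++
l=3 r=6: 14+30=44 d=7, r--
l=3 r=5: 14+27=41 d=4 *, r--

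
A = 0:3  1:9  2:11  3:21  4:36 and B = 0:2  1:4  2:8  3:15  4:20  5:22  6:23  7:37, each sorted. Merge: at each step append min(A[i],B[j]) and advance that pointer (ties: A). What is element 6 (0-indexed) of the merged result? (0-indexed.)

merged[6] = 15

i=0 j=0: A[i]=3>B[j]=2 take 2, j++
i=0 j=1: A[i]=3<=B[j]=4 take 3, i++
i=1 j=1: A[i]=9>B[j]=4 take 4, j++
i=1 j=2: A[i]=9>B[j]=8 take 8, j++
i=1 j=3: A[i]=9<=B[j]=15 take 9, i++
i=2 j=3: A[i]=11<=B[j]=15 take 11, i++
i=3 j=3: A[i]=21>B[j]=15 take 15, j++
i=3 j=4: A[i]=21>B[j]=20 take 20, j++
i=3 j=5: A[i]=21<=B[j]=22 take 21, i++
i=4 j=5: A[i]=36>B[j]=22 take 22, j++
i=4 j=6: A[i]=36>B[j]=23 take 23, j++
i=4 j=7: A[i]=36<=B[j]=37 take 36, i++
i=5 j=7: A done, take B[j]=37, j++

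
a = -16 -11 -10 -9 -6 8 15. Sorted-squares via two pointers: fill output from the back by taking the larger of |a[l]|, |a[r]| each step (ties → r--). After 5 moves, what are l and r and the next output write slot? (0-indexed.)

l=4, r=5, next write slot=1

[0,6] |-16|>|15| out[6]=256 → l++
[1,6] |-11|<=|15| out[5]=225 → r--
[1,5] |-11|>|8| out[4]=121 → l++
[2,5] |-10|>|8| out[3]=100 → l++
[3,5] |-9|>|8| out[2]=81 → l++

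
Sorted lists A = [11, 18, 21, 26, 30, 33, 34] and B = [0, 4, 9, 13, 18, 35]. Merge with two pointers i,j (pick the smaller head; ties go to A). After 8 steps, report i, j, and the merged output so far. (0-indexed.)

i=3, j=5, merged so far=[0, 4, 9, 11, 13, 18, 18, 21]

[i=0,j=0] A[i]=11>B[j]=0 take 0 → j++
[i=0,j=1] A[i]=11>B[j]=4 take 4 → j++
[i=0,j=2] A[i]=11>B[j]=9 take 9 → j++
[i=0,j=3] A[i]=11<=B[j]=13 take 11 → i++
[i=1,j=3] A[i]=18>B[j]=13 take 13 → j++
[i=1,j=4] A[i]=18<=B[j]=18 take 18 → i++
[i=2,j=4] A[i]=21>B[j]=18 take 18 → j++
[i=2,j=5] A[i]=21<=B[j]=35 take 21 → i++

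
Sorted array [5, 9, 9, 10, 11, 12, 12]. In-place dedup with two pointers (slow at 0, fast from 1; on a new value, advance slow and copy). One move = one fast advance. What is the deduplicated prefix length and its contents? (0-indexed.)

length 5; prefix = [5, 9, 10, 11, 12]

slow=0 fast=1: a[fast]=9≠a[slow]=5 write a[1]=9, slow++,fast++
slow=1 fast=2: a[fast]=9=a[slow] dup, fast++
slow=1 fast=3: a[fast]=10≠a[slow]=9 write a[2]=10, slow++,fast++
slow=2 fast=4: a[fast]=11≠a[slow]=10 write a[3]=11, slow++,fast++
slow=3 fast=5: a[fast]=12≠a[slow]=11 write a[4]=12, slow++,fast++
slow=4 fast=6: a[fast]=12=a[slow] dup, fast++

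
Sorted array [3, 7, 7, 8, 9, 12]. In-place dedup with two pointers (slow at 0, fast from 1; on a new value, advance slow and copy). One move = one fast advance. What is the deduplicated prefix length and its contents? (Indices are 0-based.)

slow=0 fast=1: a[fast]=7≠a[slow]=3 write a[1]=7, slow++,fast++
slow=1 fast=2: a[fast]=7=a[slow] dup, fast++
slow=1 fast=3: a[fast]=8≠a[slow]=7 write a[2]=8, slow++,fast++
slow=2 fast=4: a[fast]=9≠a[slow]=8 write a[3]=9, slow++,fast++
slow=3 fast=5: a[fast]=12≠a[slow]=9 write a[4]=12, slow++,fast++

length 5; prefix = [3, 7, 8, 9, 12]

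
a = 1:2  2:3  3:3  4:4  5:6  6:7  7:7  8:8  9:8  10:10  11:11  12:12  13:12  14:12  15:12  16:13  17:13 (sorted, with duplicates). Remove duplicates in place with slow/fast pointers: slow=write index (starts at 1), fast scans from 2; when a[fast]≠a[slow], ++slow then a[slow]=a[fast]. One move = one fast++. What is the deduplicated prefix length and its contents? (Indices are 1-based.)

length 10; prefix = [2, 3, 4, 6, 7, 8, 10, 11, 12, 13]

(s=1,f=2) a[fast]=3≠a[slow]=2 write a[2]=3 → slow++,fast++
(s=2,f=3) a[fast]=3=a[slow] dup → fast++
(s=2,f=4) a[fast]=4≠a[slow]=3 write a[3]=4 → slow++,fast++
(s=3,f=5) a[fast]=6≠a[slow]=4 write a[4]=6 → slow++,fast++
(s=4,f=6) a[fast]=7≠a[slow]=6 write a[5]=7 → slow++,fast++
(s=5,f=7) a[fast]=7=a[slow] dup → fast++
(s=5,f=8) a[fast]=8≠a[slow]=7 write a[6]=8 → slow++,fast++
(s=6,f=9) a[fast]=8=a[slow] dup → fast++
(s=6,f=10) a[fast]=10≠a[slow]=8 write a[7]=10 → slow++,fast++
(s=7,f=11) a[fast]=11≠a[slow]=10 write a[8]=11 → slow++,fast++
(s=8,f=12) a[fast]=12≠a[slow]=11 write a[9]=12 → slow++,fast++
(s=9,f=13) a[fast]=12=a[slow] dup → fast++
(s=9,f=14) a[fast]=12=a[slow] dup → fast++
(s=9,f=15) a[fast]=12=a[slow] dup → fast++
(s=9,f=16) a[fast]=13≠a[slow]=12 write a[10]=13 → slow++,fast++
(s=10,f=17) a[fast]=13=a[slow] dup → fast++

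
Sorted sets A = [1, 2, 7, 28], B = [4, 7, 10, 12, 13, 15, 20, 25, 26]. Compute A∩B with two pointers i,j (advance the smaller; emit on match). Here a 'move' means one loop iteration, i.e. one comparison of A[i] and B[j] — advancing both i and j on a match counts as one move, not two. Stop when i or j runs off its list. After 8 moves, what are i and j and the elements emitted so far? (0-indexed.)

i=0 j=0: 1<4, i++
i=1 j=0: 2<4, i++
i=2 j=0: 7>4, j++
i=2 j=1: 7==7 emit, i++,j++
i=3 j=2: 28>10, j++
i=3 j=3: 28>12, j++
i=3 j=4: 28>13, j++
i=3 j=5: 28>15, j++

i=3, j=6, emitted=[7]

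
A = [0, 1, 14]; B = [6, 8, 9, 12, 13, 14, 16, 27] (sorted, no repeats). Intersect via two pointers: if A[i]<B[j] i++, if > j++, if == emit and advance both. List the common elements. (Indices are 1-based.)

intersection = [14]

i=1 j=1: 0<6, i++
i=2 j=1: 1<6, i++
i=3 j=1: 14>6, j++
i=3 j=2: 14>8, j++
i=3 j=3: 14>9, j++
i=3 j=4: 14>12, j++
i=3 j=5: 14>13, j++
i=3 j=6: 14==14 emit, i++,j++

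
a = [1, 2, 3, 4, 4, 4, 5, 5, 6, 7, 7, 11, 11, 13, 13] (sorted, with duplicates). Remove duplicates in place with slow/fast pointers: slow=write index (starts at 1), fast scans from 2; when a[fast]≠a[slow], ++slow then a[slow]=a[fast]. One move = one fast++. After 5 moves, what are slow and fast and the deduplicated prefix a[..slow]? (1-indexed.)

slow=1 fast=2: a[fast]=2≠a[slow]=1 write a[2]=2, slow++,fast++
slow=2 fast=3: a[fast]=3≠a[slow]=2 write a[3]=3, slow++,fast++
slow=3 fast=4: a[fast]=4≠a[slow]=3 write a[4]=4, slow++,fast++
slow=4 fast=5: a[fast]=4=a[slow] dup, fast++
slow=4 fast=6: a[fast]=4=a[slow] dup, fast++

slow=4, fast=7, prefix=[1, 2, 3, 4]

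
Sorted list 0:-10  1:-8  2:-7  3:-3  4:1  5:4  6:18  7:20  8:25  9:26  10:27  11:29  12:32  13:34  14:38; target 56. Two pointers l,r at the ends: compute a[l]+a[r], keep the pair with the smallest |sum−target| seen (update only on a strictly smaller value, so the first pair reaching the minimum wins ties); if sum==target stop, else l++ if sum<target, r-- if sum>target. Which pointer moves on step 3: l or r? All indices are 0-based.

[0,14] -10+38=28 d=28 * → l++
[1,14] -8+38=30 d=26 * → l++
[2,14] -7+38=31 d=25 * → l++

l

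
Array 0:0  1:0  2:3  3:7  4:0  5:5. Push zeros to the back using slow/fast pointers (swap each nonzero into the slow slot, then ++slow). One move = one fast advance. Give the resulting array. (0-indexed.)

[3, 7, 5, 0, 0, 0]

slow=0 fast=0: a[fast]=0, fast++
slow=0 fast=1: a[fast]=0, fast++
slow=0 fast=2: a[fast]=3≠0 swap→a[0]=3, slow++,fast++
slow=1 fast=3: a[fast]=7≠0 swap→a[1]=7, slow++,fast++
slow=2 fast=4: a[fast]=0, fast++
slow=2 fast=5: a[fast]=5≠0 swap→a[2]=5, slow++,fast++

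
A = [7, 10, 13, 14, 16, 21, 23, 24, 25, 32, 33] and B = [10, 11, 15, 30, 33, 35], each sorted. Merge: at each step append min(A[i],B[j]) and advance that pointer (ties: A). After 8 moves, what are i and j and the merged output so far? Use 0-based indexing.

i=5, j=3, merged so far=[7, 10, 10, 11, 13, 14, 15, 16]

i=0 j=0: A[i]=7<=B[j]=10 take 7, i++
i=1 j=0: A[i]=10<=B[j]=10 take 10, i++
i=2 j=0: A[i]=13>B[j]=10 take 10, j++
i=2 j=1: A[i]=13>B[j]=11 take 11, j++
i=2 j=2: A[i]=13<=B[j]=15 take 13, i++
i=3 j=2: A[i]=14<=B[j]=15 take 14, i++
i=4 j=2: A[i]=16>B[j]=15 take 15, j++
i=4 j=3: A[i]=16<=B[j]=30 take 16, i++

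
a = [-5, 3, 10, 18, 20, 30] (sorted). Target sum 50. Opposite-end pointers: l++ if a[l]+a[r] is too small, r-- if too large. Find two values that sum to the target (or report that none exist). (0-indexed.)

(20, 30)

l=0 r=5: -5+30=25 <50, l++
l=1 r=5: 3+30=33 <50, l++
l=2 r=5: 10+30=40 <50, l++
l=3 r=5: 18+30=48 <50, l++
l=4 r=5: 20+30=50, found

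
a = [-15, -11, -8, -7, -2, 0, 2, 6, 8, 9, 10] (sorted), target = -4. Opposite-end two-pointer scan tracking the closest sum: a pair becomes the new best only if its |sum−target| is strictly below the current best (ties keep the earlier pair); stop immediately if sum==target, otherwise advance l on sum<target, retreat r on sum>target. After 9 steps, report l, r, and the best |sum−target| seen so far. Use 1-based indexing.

l=1 r=11: -15+10=-5 d=1 *, l++
l=2 r=11: -11+10=-1 d=3, r--
l=2 r=10: -11+9=-2 d=2, r--
l=2 r=9: -11+8=-3 d=1, r--
l=2 r=8: -11+6=-5 d=1, l++
l=3 r=8: -8+6=-2 d=2, r--
l=3 r=7: -8+2=-6 d=2, l++
l=4 r=7: -7+2=-5 d=1, l++
l=5 r=7: -2+2=0 d=4, r--

l=5, r=6, best |Δ|=1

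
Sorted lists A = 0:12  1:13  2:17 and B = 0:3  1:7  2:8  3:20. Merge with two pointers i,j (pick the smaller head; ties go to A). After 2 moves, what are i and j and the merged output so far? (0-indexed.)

i=0, j=2, merged so far=[3, 7]

i=0 j=0: A[i]=12>B[j]=3 take 3, j++
i=0 j=1: A[i]=12>B[j]=7 take 7, j++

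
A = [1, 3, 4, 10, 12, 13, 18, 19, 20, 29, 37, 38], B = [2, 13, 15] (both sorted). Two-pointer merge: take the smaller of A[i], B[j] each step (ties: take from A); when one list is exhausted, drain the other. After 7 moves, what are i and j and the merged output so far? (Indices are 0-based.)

i=6, j=1, merged so far=[1, 2, 3, 4, 10, 12, 13]

[i=0,j=0] A[i]=1<=B[j]=2 take 1 → i++
[i=1,j=0] A[i]=3>B[j]=2 take 2 → j++
[i=1,j=1] A[i]=3<=B[j]=13 take 3 → i++
[i=2,j=1] A[i]=4<=B[j]=13 take 4 → i++
[i=3,j=1] A[i]=10<=B[j]=13 take 10 → i++
[i=4,j=1] A[i]=12<=B[j]=13 take 12 → i++
[i=5,j=1] A[i]=13<=B[j]=13 take 13 → i++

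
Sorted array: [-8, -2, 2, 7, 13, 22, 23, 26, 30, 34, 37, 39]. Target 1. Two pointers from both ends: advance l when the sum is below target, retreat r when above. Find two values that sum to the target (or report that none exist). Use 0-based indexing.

no pair

l=0 r=11: -8+39=31 >1, r--
l=0 r=10: -8+37=29 >1, r--
l=0 r=9: -8+34=26 >1, r--
l=0 r=8: -8+30=22 >1, r--
l=0 r=7: -8+26=18 >1, r--
l=0 r=6: -8+23=15 >1, r--
l=0 r=5: -8+22=14 >1, r--
l=0 r=4: -8+13=5 >1, r--
l=0 r=3: -8+7=-1 <1, l++
l=1 r=3: -2+7=5 >1, r--
l=1 r=2: -2+2=0 <1, l++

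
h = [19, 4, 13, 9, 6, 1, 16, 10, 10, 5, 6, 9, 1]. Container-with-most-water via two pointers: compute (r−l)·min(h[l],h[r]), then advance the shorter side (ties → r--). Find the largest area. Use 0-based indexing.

max area = 99

l=0 r=12: min(19,1)*12=12 best=12 *, r--
l=0 r=11: min(19,9)*11=99 best=99 *, r--
l=0 r=10: min(19,6)*10=60 best=99, r--
l=0 r=9: min(19,5)*9=45 best=99, r--
l=0 r=8: min(19,10)*8=80 best=99, r--
l=0 r=7: min(19,10)*7=70 best=99, r--
l=0 r=6: min(19,16)*6=96 best=99, r--
l=0 r=5: min(19,1)*5=5 best=99, r--
l=0 r=4: min(19,6)*4=24 best=99, r--
l=0 r=3: min(19,9)*3=27 best=99, r--
l=0 r=2: min(19,13)*2=26 best=99, r--
l=0 r=1: min(19,4)*1=4 best=99, r--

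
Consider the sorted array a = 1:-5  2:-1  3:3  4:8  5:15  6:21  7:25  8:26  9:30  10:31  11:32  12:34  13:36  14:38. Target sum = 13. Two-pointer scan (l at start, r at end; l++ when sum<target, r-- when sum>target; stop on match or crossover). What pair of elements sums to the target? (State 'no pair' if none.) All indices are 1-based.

no pair

[1,14] -5+38=33 >13 → r--
[1,13] -5+36=31 >13 → r--
[1,12] -5+34=29 >13 → r--
[1,11] -5+32=27 >13 → r--
[1,10] -5+31=26 >13 → r--
[1,9] -5+30=25 >13 → r--
[1,8] -5+26=21 >13 → r--
[1,7] -5+25=20 >13 → r--
[1,6] -5+21=16 >13 → r--
[1,5] -5+15=10 <13 → l++
[2,5] -1+15=14 >13 → r--
[2,4] -1+8=7 <13 → l++
[3,4] 3+8=11 <13 → l++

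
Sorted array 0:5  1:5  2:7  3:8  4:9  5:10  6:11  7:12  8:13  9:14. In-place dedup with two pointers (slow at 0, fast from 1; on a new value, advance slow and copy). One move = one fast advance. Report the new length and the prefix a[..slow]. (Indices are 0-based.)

length 9; prefix = [5, 7, 8, 9, 10, 11, 12, 13, 14]

slow=0 fast=1: a[fast]=5=a[slow] dup, fast++
slow=0 fast=2: a[fast]=7≠a[slow]=5 write a[1]=7, slow++,fast++
slow=1 fast=3: a[fast]=8≠a[slow]=7 write a[2]=8, slow++,fast++
slow=2 fast=4: a[fast]=9≠a[slow]=8 write a[3]=9, slow++,fast++
slow=3 fast=5: a[fast]=10≠a[slow]=9 write a[4]=10, slow++,fast++
slow=4 fast=6: a[fast]=11≠a[slow]=10 write a[5]=11, slow++,fast++
slow=5 fast=7: a[fast]=12≠a[slow]=11 write a[6]=12, slow++,fast++
slow=6 fast=8: a[fast]=13≠a[slow]=12 write a[7]=13, slow++,fast++
slow=7 fast=9: a[fast]=14≠a[slow]=13 write a[8]=14, slow++,fast++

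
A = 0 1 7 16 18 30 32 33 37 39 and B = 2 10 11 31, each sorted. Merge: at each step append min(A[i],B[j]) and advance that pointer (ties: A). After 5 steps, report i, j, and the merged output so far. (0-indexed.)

[i=0,j=0] A[i]=0<=B[j]=2 take 0 → i++
[i=1,j=0] A[i]=1<=B[j]=2 take 1 → i++
[i=2,j=0] A[i]=7>B[j]=2 take 2 → j++
[i=2,j=1] A[i]=7<=B[j]=10 take 7 → i++
[i=3,j=1] A[i]=16>B[j]=10 take 10 → j++

i=3, j=2, merged so far=[0, 1, 2, 7, 10]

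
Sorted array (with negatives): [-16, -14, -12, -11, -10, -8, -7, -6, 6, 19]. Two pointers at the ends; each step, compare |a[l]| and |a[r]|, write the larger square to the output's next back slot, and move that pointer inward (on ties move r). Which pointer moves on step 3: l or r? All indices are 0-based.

l=0 r=9: |-16|<=|19| out[9]=361, r--
l=0 r=8: |-16|>|6| out[8]=256, l++
l=1 r=8: |-14|>|6| out[7]=196, l++

l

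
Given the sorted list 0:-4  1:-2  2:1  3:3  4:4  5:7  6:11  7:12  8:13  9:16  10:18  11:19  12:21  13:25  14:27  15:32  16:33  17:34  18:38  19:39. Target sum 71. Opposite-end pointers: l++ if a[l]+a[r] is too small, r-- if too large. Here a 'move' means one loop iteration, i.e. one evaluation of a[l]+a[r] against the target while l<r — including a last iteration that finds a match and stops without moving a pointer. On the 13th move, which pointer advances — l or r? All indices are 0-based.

[0,19] -4+39=35 <71 → l++
[1,19] -2+39=37 <71 → l++
[2,19] 1+39=40 <71 → l++
[3,19] 3+39=42 <71 → l++
[4,19] 4+39=43 <71 → l++
[5,19] 7+39=46 <71 → l++
[6,19] 11+39=50 <71 → l++
[7,19] 12+39=51 <71 → l++
[8,19] 13+39=52 <71 → l++
[9,19] 16+39=55 <71 → l++
[10,19] 18+39=57 <71 → l++
[11,19] 19+39=58 <71 → l++
[12,19] 21+39=60 <71 → l++

l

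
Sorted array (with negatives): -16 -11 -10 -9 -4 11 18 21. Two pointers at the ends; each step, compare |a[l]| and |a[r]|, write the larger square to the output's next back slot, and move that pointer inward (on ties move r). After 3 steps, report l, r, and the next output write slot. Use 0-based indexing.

l=1, r=5, next write slot=4

l=0 r=7: |-16|<=|21| out[7]=441, r--
l=0 r=6: |-16|<=|18| out[6]=324, r--
l=0 r=5: |-16|>|11| out[5]=256, l++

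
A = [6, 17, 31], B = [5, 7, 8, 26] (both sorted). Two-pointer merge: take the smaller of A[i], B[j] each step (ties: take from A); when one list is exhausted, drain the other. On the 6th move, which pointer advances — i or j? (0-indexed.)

j

[i=0,j=0] A[i]=6>B[j]=5 take 5 → j++
[i=0,j=1] A[i]=6<=B[j]=7 take 6 → i++
[i=1,j=1] A[i]=17>B[j]=7 take 7 → j++
[i=1,j=2] A[i]=17>B[j]=8 take 8 → j++
[i=1,j=3] A[i]=17<=B[j]=26 take 17 → i++
[i=2,j=3] A[i]=31>B[j]=26 take 26 → j++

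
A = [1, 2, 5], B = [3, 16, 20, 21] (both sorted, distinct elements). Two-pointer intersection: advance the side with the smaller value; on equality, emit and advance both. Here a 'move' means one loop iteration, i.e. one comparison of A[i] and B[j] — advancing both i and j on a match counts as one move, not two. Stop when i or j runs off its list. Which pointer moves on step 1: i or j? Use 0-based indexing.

i

i=0 j=0: 1<3, i++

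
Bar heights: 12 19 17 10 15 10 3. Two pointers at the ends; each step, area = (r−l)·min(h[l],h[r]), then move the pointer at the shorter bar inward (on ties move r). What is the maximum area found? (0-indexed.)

max area = 50

[0,6] min(12,3)*6=18 best=18 * → r--
[0,5] min(12,10)*5=50 best=50 * → r--
[0,4] min(12,15)*4=48 best=50 → l++
[1,4] min(19,15)*3=45 best=50 → r--
[1,3] min(19,10)*2=20 best=50 → r--
[1,2] min(19,17)*1=17 best=50 → r--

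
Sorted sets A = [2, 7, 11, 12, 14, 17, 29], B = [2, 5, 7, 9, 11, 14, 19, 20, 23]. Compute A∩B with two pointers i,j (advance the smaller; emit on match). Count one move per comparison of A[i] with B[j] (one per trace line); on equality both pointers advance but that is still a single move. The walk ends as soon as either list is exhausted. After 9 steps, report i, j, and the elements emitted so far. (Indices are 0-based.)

[i=0,j=0] 2==2 emit → i++,j++
[i=1,j=1] 7>5 → j++
[i=1,j=2] 7==7 emit → i++,j++
[i=2,j=3] 11>9 → j++
[i=2,j=4] 11==11 emit → i++,j++
[i=3,j=5] 12<14 → i++
[i=4,j=5] 14==14 emit → i++,j++
[i=5,j=6] 17<19 → i++
[i=6,j=6] 29>19 → j++

i=6, j=7, emitted=[2, 7, 11, 14]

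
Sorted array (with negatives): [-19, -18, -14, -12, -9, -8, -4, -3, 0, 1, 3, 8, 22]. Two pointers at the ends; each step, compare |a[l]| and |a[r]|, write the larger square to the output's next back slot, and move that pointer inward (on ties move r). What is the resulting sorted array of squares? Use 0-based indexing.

[0, 1, 9, 9, 16, 64, 64, 81, 144, 196, 324, 361, 484]

l=0 r=12: |-19|<=|22| out[12]=484, r--
l=0 r=11: |-19|>|8| out[11]=361, l++
l=1 r=11: |-18|>|8| out[10]=324, l++
l=2 r=11: |-14|>|8| out[9]=196, l++
l=3 r=11: |-12|>|8| out[8]=144, l++
l=4 r=11: |-9|>|8| out[7]=81, l++
l=5 r=11: |-8|<=|8| out[6]=64, r--
l=5 r=10: |-8|>|3| out[5]=64, l++
l=6 r=10: |-4|>|3| out[4]=16, l++
l=7 r=10: |-3|<=|3| out[3]=9, r--
l=7 r=9: |-3|>|1| out[2]=9, l++
l=8 r=9: |0|<=|1| out[1]=1, r--
l=8 r=8: |0|<=|0| out[0]=0, r--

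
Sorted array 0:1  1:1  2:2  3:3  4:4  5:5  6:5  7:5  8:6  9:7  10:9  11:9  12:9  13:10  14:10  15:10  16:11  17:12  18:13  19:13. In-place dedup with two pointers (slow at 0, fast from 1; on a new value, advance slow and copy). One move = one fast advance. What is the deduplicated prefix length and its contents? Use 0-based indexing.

slow=0 fast=1: a[fast]=1=a[slow] dup, fast++
slow=0 fast=2: a[fast]=2≠a[slow]=1 write a[1]=2, slow++,fast++
slow=1 fast=3: a[fast]=3≠a[slow]=2 write a[2]=3, slow++,fast++
slow=2 fast=4: a[fast]=4≠a[slow]=3 write a[3]=4, slow++,fast++
slow=3 fast=5: a[fast]=5≠a[slow]=4 write a[4]=5, slow++,fast++
slow=4 fast=6: a[fast]=5=a[slow] dup, fast++
slow=4 fast=7: a[fast]=5=a[slow] dup, fast++
slow=4 fast=8: a[fast]=6≠a[slow]=5 write a[5]=6, slow++,fast++
slow=5 fast=9: a[fast]=7≠a[slow]=6 write a[6]=7, slow++,fast++
slow=6 fast=10: a[fast]=9≠a[slow]=7 write a[7]=9, slow++,fast++
slow=7 fast=11: a[fast]=9=a[slow] dup, fast++
slow=7 fast=12: a[fast]=9=a[slow] dup, fast++
slow=7 fast=13: a[fast]=10≠a[slow]=9 write a[8]=10, slow++,fast++
slow=8 fast=14: a[fast]=10=a[slow] dup, fast++
slow=8 fast=15: a[fast]=10=a[slow] dup, fast++
slow=8 fast=16: a[fast]=11≠a[slow]=10 write a[9]=11, slow++,fast++
slow=9 fast=17: a[fast]=12≠a[slow]=11 write a[10]=12, slow++,fast++
slow=10 fast=18: a[fast]=13≠a[slow]=12 write a[11]=13, slow++,fast++
slow=11 fast=19: a[fast]=13=a[slow] dup, fast++

length 12; prefix = [1, 2, 3, 4, 5, 6, 7, 9, 10, 11, 12, 13]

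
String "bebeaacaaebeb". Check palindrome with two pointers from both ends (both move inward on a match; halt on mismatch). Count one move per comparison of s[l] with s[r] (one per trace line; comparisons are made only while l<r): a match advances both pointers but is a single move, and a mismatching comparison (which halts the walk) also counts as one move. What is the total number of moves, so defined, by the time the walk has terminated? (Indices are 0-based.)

6 moves

l=0 r=12: 'b'=='b', l++,r--
l=1 r=11: 'e'=='e', l++,r--
l=2 r=10: 'b'=='b', l++,r--
l=3 r=9: 'e'=='e', l++,r--
l=4 r=8: 'a'=='a', l++,r--
l=5 r=7: 'a'=='a', l++,r--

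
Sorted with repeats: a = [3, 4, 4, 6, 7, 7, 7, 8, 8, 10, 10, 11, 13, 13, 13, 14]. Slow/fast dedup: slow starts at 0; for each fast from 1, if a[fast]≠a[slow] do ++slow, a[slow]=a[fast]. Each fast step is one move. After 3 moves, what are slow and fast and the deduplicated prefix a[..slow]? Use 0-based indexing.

slow=2, fast=4, prefix=[3, 4, 6]

slow=0 fast=1: a[fast]=4≠a[slow]=3 write a[1]=4, slow++,fast++
slow=1 fast=2: a[fast]=4=a[slow] dup, fast++
slow=1 fast=3: a[fast]=6≠a[slow]=4 write a[2]=6, slow++,fast++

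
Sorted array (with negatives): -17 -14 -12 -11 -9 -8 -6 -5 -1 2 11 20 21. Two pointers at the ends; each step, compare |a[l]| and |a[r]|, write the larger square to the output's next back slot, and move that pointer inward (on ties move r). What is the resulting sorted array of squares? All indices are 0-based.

[0,12] |-17|<=|21| out[12]=441 → r--
[0,11] |-17|<=|20| out[11]=400 → r--
[0,10] |-17|>|11| out[10]=289 → l++
[1,10] |-14|>|11| out[9]=196 → l++
[2,10] |-12|>|11| out[8]=144 → l++
[3,10] |-11|<=|11| out[7]=121 → r--
[3,9] |-11|>|2| out[6]=121 → l++
[4,9] |-9|>|2| out[5]=81 → l++
[5,9] |-8|>|2| out[4]=64 → l++
[6,9] |-6|>|2| out[3]=36 → l++
[7,9] |-5|>|2| out[2]=25 → l++
[8,9] |-1|<=|2| out[1]=4 → r--
[8,8] |-1|<=|-1| out[0]=1 → r--

[1, 4, 25, 36, 64, 81, 121, 121, 144, 196, 289, 400, 441]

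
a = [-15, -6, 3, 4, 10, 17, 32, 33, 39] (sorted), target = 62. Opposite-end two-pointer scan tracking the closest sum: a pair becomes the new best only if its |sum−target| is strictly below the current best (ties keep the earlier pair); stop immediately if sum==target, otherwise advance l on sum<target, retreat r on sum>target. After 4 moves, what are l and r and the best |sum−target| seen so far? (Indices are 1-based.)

l=5, r=9, best |Δ|=19

l=1 r=9: -15+39=24 d=38 *, l++
l=2 r=9: -6+39=33 d=29 *, l++
l=3 r=9: 3+39=42 d=20 *, l++
l=4 r=9: 4+39=43 d=19 *, l++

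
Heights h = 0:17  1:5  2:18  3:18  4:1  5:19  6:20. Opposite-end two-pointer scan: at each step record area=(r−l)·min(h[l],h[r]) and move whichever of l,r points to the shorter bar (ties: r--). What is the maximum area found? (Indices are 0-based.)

l=0 r=6: min(17,20)*6=102 best=102 *, l++
l=1 r=6: min(5,20)*5=25 best=102, l++
l=2 r=6: min(18,20)*4=72 best=102, l++
l=3 r=6: min(18,20)*3=54 best=102, l++
l=4 r=6: min(1,20)*2=2 best=102, l++
l=5 r=6: min(19,20)*1=19 best=102, l++

max area = 102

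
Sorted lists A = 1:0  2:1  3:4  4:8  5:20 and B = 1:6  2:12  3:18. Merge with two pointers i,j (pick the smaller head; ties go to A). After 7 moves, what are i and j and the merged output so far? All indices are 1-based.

i=5, j=4, merged so far=[0, 1, 4, 6, 8, 12, 18]

i=1 j=1: A[i]=0<=B[j]=6 take 0, i++
i=2 j=1: A[i]=1<=B[j]=6 take 1, i++
i=3 j=1: A[i]=4<=B[j]=6 take 4, i++
i=4 j=1: A[i]=8>B[j]=6 take 6, j++
i=4 j=2: A[i]=8<=B[j]=12 take 8, i++
i=5 j=2: A[i]=20>B[j]=12 take 12, j++
i=5 j=3: A[i]=20>B[j]=18 take 18, j++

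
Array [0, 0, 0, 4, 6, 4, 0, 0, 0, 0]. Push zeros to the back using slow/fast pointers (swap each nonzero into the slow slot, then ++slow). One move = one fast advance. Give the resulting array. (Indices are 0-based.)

[4, 6, 4, 0, 0, 0, 0, 0, 0, 0]

slow=0 fast=0: a[fast]=0, fast++
slow=0 fast=1: a[fast]=0, fast++
slow=0 fast=2: a[fast]=0, fast++
slow=0 fast=3: a[fast]=4≠0 swap→a[0]=4, slow++,fast++
slow=1 fast=4: a[fast]=6≠0 swap→a[1]=6, slow++,fast++
slow=2 fast=5: a[fast]=4≠0 swap→a[2]=4, slow++,fast++
slow=3 fast=6: a[fast]=0, fast++
slow=3 fast=7: a[fast]=0, fast++
slow=3 fast=8: a[fast]=0, fast++
slow=3 fast=9: a[fast]=0, fast++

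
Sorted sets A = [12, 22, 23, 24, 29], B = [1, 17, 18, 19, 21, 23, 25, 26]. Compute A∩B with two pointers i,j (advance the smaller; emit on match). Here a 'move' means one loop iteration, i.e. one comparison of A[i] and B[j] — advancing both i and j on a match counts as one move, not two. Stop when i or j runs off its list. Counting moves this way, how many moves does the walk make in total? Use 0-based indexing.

11 moves

[i=0,j=0] 12>1 → j++
[i=0,j=1] 12<17 → i++
[i=1,j=1] 22>17 → j++
[i=1,j=2] 22>18 → j++
[i=1,j=3] 22>19 → j++
[i=1,j=4] 22>21 → j++
[i=1,j=5] 22<23 → i++
[i=2,j=5] 23==23 emit → i++,j++
[i=3,j=6] 24<25 → i++
[i=4,j=6] 29>25 → j++
[i=4,j=7] 29>26 → j++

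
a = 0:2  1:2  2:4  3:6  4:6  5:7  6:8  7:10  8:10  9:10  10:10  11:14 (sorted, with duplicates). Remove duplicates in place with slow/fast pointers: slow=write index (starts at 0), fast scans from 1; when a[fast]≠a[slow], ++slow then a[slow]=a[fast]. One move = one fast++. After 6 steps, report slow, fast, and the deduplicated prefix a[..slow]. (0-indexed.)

(s=0,f=1) a[fast]=2=a[slow] dup → fast++
(s=0,f=2) a[fast]=4≠a[slow]=2 write a[1]=4 → slow++,fast++
(s=1,f=3) a[fast]=6≠a[slow]=4 write a[2]=6 → slow++,fast++
(s=2,f=4) a[fast]=6=a[slow] dup → fast++
(s=2,f=5) a[fast]=7≠a[slow]=6 write a[3]=7 → slow++,fast++
(s=3,f=6) a[fast]=8≠a[slow]=7 write a[4]=8 → slow++,fast++

slow=4, fast=7, prefix=[2, 4, 6, 7, 8]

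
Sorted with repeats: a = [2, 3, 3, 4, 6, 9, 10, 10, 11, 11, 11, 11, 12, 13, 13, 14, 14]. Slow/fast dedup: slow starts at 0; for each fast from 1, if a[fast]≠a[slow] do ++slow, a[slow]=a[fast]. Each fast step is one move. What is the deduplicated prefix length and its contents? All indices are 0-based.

length 10; prefix = [2, 3, 4, 6, 9, 10, 11, 12, 13, 14]

slow=0 fast=1: a[fast]=3≠a[slow]=2 write a[1]=3, slow++,fast++
slow=1 fast=2: a[fast]=3=a[slow] dup, fast++
slow=1 fast=3: a[fast]=4≠a[slow]=3 write a[2]=4, slow++,fast++
slow=2 fast=4: a[fast]=6≠a[slow]=4 write a[3]=6, slow++,fast++
slow=3 fast=5: a[fast]=9≠a[slow]=6 write a[4]=9, slow++,fast++
slow=4 fast=6: a[fast]=10≠a[slow]=9 write a[5]=10, slow++,fast++
slow=5 fast=7: a[fast]=10=a[slow] dup, fast++
slow=5 fast=8: a[fast]=11≠a[slow]=10 write a[6]=11, slow++,fast++
slow=6 fast=9: a[fast]=11=a[slow] dup, fast++
slow=6 fast=10: a[fast]=11=a[slow] dup, fast++
slow=6 fast=11: a[fast]=11=a[slow] dup, fast++
slow=6 fast=12: a[fast]=12≠a[slow]=11 write a[7]=12, slow++,fast++
slow=7 fast=13: a[fast]=13≠a[slow]=12 write a[8]=13, slow++,fast++
slow=8 fast=14: a[fast]=13=a[slow] dup, fast++
slow=8 fast=15: a[fast]=14≠a[slow]=13 write a[9]=14, slow++,fast++
slow=9 fast=16: a[fast]=14=a[slow] dup, fast++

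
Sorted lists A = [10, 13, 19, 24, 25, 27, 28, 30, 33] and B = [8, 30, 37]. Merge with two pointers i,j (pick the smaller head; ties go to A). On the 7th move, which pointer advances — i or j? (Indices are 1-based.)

[i=1,j=1] A[i]=10>B[j]=8 take 8 → j++
[i=1,j=2] A[i]=10<=B[j]=30 take 10 → i++
[i=2,j=2] A[i]=13<=B[j]=30 take 13 → i++
[i=3,j=2] A[i]=19<=B[j]=30 take 19 → i++
[i=4,j=2] A[i]=24<=B[j]=30 take 24 → i++
[i=5,j=2] A[i]=25<=B[j]=30 take 25 → i++
[i=6,j=2] A[i]=27<=B[j]=30 take 27 → i++

i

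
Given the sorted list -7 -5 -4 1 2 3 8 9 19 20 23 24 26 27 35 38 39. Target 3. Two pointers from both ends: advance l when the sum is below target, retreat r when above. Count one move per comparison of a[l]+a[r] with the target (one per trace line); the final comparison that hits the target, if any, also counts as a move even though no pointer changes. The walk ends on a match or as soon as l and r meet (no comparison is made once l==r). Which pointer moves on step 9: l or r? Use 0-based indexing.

r

[0,16] -7+39=32 >3 → r--
[0,15] -7+38=31 >3 → r--
[0,14] -7+35=28 >3 → r--
[0,13] -7+27=20 >3 → r--
[0,12] -7+26=19 >3 → r--
[0,11] -7+24=17 >3 → r--
[0,10] -7+23=16 >3 → r--
[0,9] -7+20=13 >3 → r--
[0,8] -7+19=12 >3 → r--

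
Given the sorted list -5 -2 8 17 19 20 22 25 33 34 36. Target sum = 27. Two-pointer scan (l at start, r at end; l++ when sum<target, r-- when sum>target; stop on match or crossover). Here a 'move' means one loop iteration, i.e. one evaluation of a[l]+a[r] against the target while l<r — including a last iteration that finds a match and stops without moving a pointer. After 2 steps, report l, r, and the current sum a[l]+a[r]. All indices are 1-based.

[1,11] -5+36=31 >27 → r--
[1,10] -5+34=29 >27 → r--

l=1, r=9, sum=28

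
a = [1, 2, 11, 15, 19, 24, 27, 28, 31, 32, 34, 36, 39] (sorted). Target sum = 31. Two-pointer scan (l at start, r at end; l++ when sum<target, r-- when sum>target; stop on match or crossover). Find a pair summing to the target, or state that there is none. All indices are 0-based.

[0,12] 1+39=40 >31 → r--
[0,11] 1+36=37 >31 → r--
[0,10] 1+34=35 >31 → r--
[0,9] 1+32=33 >31 → r--
[0,8] 1+31=32 >31 → r--
[0,7] 1+28=29 <31 → l++
[1,7] 2+28=30 <31 → l++
[2,7] 11+28=39 >31 → r--
[2,6] 11+27=38 >31 → r--
[2,5] 11+24=35 >31 → r--
[2,4] 11+19=30 <31 → l++
[3,4] 15+19=34 >31 → r--

no pair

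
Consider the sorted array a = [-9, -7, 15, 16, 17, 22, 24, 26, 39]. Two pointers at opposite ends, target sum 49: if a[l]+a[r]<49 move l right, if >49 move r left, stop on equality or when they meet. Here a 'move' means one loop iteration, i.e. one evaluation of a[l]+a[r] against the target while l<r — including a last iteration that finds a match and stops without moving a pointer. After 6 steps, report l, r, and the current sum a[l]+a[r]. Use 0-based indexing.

l=5, r=7, sum=48

[0,8] -9+39=30 <49 → l++
[1,8] -7+39=32 <49 → l++
[2,8] 15+39=54 >49 → r--
[2,7] 15+26=41 <49 → l++
[3,7] 16+26=42 <49 → l++
[4,7] 17+26=43 <49 → l++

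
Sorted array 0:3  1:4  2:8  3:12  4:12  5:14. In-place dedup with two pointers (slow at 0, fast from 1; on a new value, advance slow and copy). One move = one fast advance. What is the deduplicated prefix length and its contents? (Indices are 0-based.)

length 5; prefix = [3, 4, 8, 12, 14]

slow=0 fast=1: a[fast]=4≠a[slow]=3 write a[1]=4, slow++,fast++
slow=1 fast=2: a[fast]=8≠a[slow]=4 write a[2]=8, slow++,fast++
slow=2 fast=3: a[fast]=12≠a[slow]=8 write a[3]=12, slow++,fast++
slow=3 fast=4: a[fast]=12=a[slow] dup, fast++
slow=3 fast=5: a[fast]=14≠a[slow]=12 write a[4]=14, slow++,fast++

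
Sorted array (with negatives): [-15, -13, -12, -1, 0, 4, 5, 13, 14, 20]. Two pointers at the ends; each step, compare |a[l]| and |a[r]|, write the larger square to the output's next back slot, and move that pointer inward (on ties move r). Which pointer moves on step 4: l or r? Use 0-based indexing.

r

l=0 r=9: |-15|<=|20| out[9]=400, r--
l=0 r=8: |-15|>|14| out[8]=225, l++
l=1 r=8: |-13|<=|14| out[7]=196, r--
l=1 r=7: |-13|<=|13| out[6]=169, r--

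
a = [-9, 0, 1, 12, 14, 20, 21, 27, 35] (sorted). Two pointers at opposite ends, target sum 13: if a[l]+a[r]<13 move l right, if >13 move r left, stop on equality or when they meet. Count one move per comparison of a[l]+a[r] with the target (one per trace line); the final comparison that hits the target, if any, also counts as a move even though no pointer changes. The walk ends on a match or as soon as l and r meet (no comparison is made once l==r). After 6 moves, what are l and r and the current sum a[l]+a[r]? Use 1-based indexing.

l=1 r=9: -9+35=26 >13, r--
l=1 r=8: -9+27=18 >13, r--
l=1 r=7: -9+21=12 <13, l++
l=2 r=7: 0+21=21 >13, r--
l=2 r=6: 0+20=20 >13, r--
l=2 r=5: 0+14=14 >13, r--

l=2, r=4, sum=12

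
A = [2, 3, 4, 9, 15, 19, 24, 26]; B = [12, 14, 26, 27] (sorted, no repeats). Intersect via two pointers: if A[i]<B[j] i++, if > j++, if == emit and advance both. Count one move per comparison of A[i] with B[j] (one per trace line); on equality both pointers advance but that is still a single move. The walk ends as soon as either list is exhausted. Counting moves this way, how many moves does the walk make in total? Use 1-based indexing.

i=1 j=1: 2<12, i++
i=2 j=1: 3<12, i++
i=3 j=1: 4<12, i++
i=4 j=1: 9<12, i++
i=5 j=1: 15>12, j++
i=5 j=2: 15>14, j++
i=5 j=3: 15<26, i++
i=6 j=3: 19<26, i++
i=7 j=3: 24<26, i++
i=8 j=3: 26==26 emit, i++,j++

10 moves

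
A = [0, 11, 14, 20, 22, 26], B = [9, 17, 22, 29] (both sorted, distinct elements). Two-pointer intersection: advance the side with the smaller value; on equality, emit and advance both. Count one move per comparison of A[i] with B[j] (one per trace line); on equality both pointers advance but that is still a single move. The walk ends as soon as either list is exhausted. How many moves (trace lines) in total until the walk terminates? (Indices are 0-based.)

i=0 j=0: 0<9, i++
i=1 j=0: 11>9, j++
i=1 j=1: 11<17, i++
i=2 j=1: 14<17, i++
i=3 j=1: 20>17, j++
i=3 j=2: 20<22, i++
i=4 j=2: 22==22 emit, i++,j++
i=5 j=3: 26<29, i++

8 moves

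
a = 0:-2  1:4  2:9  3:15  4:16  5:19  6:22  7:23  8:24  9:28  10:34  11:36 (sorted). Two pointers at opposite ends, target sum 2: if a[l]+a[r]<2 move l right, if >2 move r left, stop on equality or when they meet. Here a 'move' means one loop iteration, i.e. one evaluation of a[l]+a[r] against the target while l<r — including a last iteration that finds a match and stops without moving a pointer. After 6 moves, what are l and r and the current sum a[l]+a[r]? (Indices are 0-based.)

[0,11] -2+36=34 >2 → r--
[0,10] -2+34=32 >2 → r--
[0,9] -2+28=26 >2 → r--
[0,8] -2+24=22 >2 → r--
[0,7] -2+23=21 >2 → r--
[0,6] -2+22=20 >2 → r--

l=0, r=5, sum=17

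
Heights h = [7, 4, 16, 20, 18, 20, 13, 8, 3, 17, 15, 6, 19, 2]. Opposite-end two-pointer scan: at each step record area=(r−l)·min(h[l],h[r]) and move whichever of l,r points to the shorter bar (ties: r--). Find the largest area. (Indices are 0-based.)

l=0 r=13: min(7,2)*13=26 best=26 *, r--
l=0 r=12: min(7,19)*12=84 best=84 *, l++
l=1 r=12: min(4,19)*11=44 best=84, l++
l=2 r=12: min(16,19)*10=160 best=160 *, l++
l=3 r=12: min(20,19)*9=171 best=171 *, r--
l=3 r=11: min(20,6)*8=48 best=171, r--
l=3 r=10: min(20,15)*7=105 best=171, r--
l=3 r=9: min(20,17)*6=102 best=171, r--
l=3 r=8: min(20,3)*5=15 best=171, r--
l=3 r=7: min(20,8)*4=32 best=171, r--
l=3 r=6: min(20,13)*3=39 best=171, r--
l=3 r=5: min(20,20)*2=40 best=171, r--
l=3 r=4: min(20,18)*1=18 best=171, r--

max area = 171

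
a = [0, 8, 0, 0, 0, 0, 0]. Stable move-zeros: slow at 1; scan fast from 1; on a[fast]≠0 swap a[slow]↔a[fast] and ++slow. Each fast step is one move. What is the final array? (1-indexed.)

[8, 0, 0, 0, 0, 0, 0]

slow=1 fast=1: a[fast]=0, fast++
slow=1 fast=2: a[fast]=8≠0 swap→a[1]=8, slow++,fast++
slow=2 fast=3: a[fast]=0, fast++
slow=2 fast=4: a[fast]=0, fast++
slow=2 fast=5: a[fast]=0, fast++
slow=2 fast=6: a[fast]=0, fast++
slow=2 fast=7: a[fast]=0, fast++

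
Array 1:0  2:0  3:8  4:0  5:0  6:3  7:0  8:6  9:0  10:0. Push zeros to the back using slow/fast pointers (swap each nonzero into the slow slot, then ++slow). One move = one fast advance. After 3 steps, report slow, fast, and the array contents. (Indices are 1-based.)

(s=1,f=1) a[fast]=0 → fast++
(s=1,f=2) a[fast]=0 → fast++
(s=1,f=3) a[fast]=8≠0 swap→a[1]=8 → slow++,fast++

slow=2, fast=4, a=[8, 0, 0, 0, 0, 3, 0, 6, 0, 0]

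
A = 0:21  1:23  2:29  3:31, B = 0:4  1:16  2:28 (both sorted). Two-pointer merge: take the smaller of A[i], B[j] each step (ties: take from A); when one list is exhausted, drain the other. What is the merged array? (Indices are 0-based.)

[4, 16, 21, 23, 28, 29, 31]

i=0 j=0: A[i]=21>B[j]=4 take 4, j++
i=0 j=1: A[i]=21>B[j]=16 take 16, j++
i=0 j=2: A[i]=21<=B[j]=28 take 21, i++
i=1 j=2: A[i]=23<=B[j]=28 take 23, i++
i=2 j=2: A[i]=29>B[j]=28 take 28, j++
i=2 j=3: B done, take A[i]=29, i++
i=3 j=3: B done, take A[i]=31, i++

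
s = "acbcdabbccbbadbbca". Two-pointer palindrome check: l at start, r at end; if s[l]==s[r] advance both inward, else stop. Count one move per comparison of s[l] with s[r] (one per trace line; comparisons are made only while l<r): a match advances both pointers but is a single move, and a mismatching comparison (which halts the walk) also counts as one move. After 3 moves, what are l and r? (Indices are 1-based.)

[1,18] 'a'=='a' → l++,r--
[2,17] 'c'=='c' → l++,r--
[3,16] 'b'=='b' → l++,r--

l=4, r=15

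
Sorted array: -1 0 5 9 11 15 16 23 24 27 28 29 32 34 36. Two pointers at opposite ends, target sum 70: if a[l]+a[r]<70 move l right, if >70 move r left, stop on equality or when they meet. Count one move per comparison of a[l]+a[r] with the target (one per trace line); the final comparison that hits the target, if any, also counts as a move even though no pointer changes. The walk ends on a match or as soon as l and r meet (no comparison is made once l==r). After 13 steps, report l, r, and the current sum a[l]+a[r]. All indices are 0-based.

l=13, r=14, sum=70

l=0 r=14: -1+36=35 <70, l++
l=1 r=14: 0+36=36 <70, l++
l=2 r=14: 5+36=41 <70, l++
l=3 r=14: 9+36=45 <70, l++
l=4 r=14: 11+36=47 <70, l++
l=5 r=14: 15+36=51 <70, l++
l=6 r=14: 16+36=52 <70, l++
l=7 r=14: 23+36=59 <70, l++
l=8 r=14: 24+36=60 <70, l++
l=9 r=14: 27+36=63 <70, l++
l=10 r=14: 28+36=64 <70, l++
l=11 r=14: 29+36=65 <70, l++
l=12 r=14: 32+36=68 <70, l++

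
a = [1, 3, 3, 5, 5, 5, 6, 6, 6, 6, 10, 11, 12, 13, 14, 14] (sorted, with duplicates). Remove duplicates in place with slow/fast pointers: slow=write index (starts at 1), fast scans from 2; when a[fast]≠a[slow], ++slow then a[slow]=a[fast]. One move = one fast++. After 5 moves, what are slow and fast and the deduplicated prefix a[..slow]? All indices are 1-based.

slow=3, fast=7, prefix=[1, 3, 5]

(s=1,f=2) a[fast]=3≠a[slow]=1 write a[2]=3 → slow++,fast++
(s=2,f=3) a[fast]=3=a[slow] dup → fast++
(s=2,f=4) a[fast]=5≠a[slow]=3 write a[3]=5 → slow++,fast++
(s=3,f=5) a[fast]=5=a[slow] dup → fast++
(s=3,f=6) a[fast]=5=a[slow] dup → fast++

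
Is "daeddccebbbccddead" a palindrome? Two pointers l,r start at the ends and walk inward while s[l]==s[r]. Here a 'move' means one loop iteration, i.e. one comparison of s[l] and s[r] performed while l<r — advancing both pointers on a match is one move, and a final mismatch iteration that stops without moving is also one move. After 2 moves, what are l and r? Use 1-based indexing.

l=3, r=16

l=1 r=18: 'd'=='d', l++,r--
l=2 r=17: 'a'=='a', l++,r--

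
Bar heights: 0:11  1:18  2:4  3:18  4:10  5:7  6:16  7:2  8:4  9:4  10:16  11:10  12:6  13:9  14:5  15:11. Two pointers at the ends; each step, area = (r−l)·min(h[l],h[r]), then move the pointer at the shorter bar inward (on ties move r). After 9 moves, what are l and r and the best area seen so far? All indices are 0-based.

[0,15] min(11,11)*15=165 best=165 * → r--
[0,14] min(11,5)*14=70 best=165 → r--
[0,13] min(11,9)*13=117 best=165 → r--
[0,12] min(11,6)*12=72 best=165 → r--
[0,11] min(11,10)*11=110 best=165 → r--
[0,10] min(11,16)*10=110 best=165 → l++
[1,10] min(18,16)*9=144 best=165 → r--
[1,9] min(18,4)*8=32 best=165 → r--
[1,8] min(18,4)*7=28 best=165 → r--

l=1, r=7, best area=165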